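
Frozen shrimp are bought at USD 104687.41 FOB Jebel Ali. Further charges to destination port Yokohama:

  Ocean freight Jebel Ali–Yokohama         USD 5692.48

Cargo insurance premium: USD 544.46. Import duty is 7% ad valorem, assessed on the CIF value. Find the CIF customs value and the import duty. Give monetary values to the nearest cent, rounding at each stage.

CIF = FOB price + freight + insurance
CIF = 104687.41 + 5692.48 + 544.46 = 110924.35
Import duty = 110924.35 × 7% = 7764.70

CIF value: USD 110924.35; import duty: USD 7764.70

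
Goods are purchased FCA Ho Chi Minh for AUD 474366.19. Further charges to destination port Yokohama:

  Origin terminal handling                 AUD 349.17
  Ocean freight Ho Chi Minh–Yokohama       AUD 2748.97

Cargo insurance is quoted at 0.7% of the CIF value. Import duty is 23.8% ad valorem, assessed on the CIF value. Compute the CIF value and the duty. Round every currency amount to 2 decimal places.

Let C be the CIF value. C = FCA price + pre-shipment costs + freight + 0.7% × C
C − 0.7% × C = 474366.19 + 349.17 + 2748.97
0.993 × C = 477464.33
C = 477464.33 / 0.993 = 480830.14
Insurance premium = 0.7% × 480830.14 = 3365.81
Import duty = 480830.14 × 23.8% = 114437.57

CIF value: AUD 480830.14; import duty: AUD 114437.57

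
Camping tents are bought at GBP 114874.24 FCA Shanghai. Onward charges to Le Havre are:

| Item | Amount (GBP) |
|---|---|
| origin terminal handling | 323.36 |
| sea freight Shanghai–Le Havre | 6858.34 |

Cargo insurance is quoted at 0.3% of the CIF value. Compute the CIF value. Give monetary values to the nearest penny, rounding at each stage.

CIF value: GBP 122423.21

Let C be the CIF value. C = FCA price + pre-shipment costs + freight + 0.3% × C
C − 0.3% × C = 114874.24 + 323.36 + 6858.34
0.997 × C = 122055.94
C = 122055.94 / 0.997 = 122423.21
Insurance premium = 0.3% × 122423.21 = 367.27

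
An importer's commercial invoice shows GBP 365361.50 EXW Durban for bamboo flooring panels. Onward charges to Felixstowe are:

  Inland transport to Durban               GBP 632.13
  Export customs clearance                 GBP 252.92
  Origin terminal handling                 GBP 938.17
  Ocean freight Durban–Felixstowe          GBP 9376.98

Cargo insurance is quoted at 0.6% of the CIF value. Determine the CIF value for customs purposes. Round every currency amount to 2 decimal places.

CIF value: GBP 378834.71

Let C be the CIF value. C = EXW price + pre-shipment costs + freight + 0.6% × C
C − 0.6% × C = 365361.50 + 632.13 + 252.92 + 938.17 + 9376.98
0.994 × C = 376561.70
C = 376561.70 / 0.994 = 378834.71
Insurance premium = 0.6% × 378834.71 = 2273.01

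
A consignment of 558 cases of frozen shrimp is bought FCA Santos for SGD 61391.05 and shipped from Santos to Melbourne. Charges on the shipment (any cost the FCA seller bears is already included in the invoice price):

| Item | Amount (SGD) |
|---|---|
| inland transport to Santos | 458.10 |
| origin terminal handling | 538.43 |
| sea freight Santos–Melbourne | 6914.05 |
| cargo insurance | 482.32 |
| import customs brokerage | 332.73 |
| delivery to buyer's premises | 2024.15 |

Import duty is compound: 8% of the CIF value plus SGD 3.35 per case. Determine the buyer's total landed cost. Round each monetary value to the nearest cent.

FCA: the seller delivers export-cleared goods to the carrier; the buyer bears costs from that point.
Already in the invoice (seller's account under FCA): inland to port — exclude.
CIF value = FCA price + origin terminal + freight + insurance = 61391.05 + 538.43 + 6914.05 + 482.32 = 69325.85
Ad valorem component: 69325.85 × 8% = 5546.07
Specific component: 558 × 3.35 = 1869.30
Import duty = 5546.07 + 1869.30 = 7415.37
Buyer bears: origin terminal 538.43 + freight 6914.05 + insurance 482.32 + brokerage 332.73 + delivery 2024.15 + duty 7415.37 = 17707.05
Landed cost = invoice 61391.05 + 17707.05 = 79098.10

Total landed cost: SGD 79098.10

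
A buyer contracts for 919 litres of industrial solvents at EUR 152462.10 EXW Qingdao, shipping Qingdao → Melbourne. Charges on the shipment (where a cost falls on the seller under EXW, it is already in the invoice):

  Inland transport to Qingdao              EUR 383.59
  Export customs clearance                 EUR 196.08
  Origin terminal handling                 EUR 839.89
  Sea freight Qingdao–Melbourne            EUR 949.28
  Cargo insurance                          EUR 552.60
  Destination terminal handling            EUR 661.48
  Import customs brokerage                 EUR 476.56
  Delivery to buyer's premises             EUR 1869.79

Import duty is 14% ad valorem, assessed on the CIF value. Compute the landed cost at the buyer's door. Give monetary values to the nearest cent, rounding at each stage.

EXW: the seller makes goods available at their premises; the buyer bears all onward costs.
CIF value = EXW price + inland to port + export clearance + origin terminal + freight + insurance = 152462.10 + 383.59 + 196.08 + 839.89 + 949.28 + 552.60 = 155383.54
Import duty = 155383.54 × 14% = 21753.70
Buyer bears: inland to port 383.59 + export clearance 196.08 + origin terminal 839.89 + freight 949.28 + insurance 552.60 + destination terminal 661.48 + brokerage 476.56 + delivery 1869.79 + duty 21753.70 = 27682.97
Landed cost = invoice 152462.10 + 27682.97 = 180145.07

Total landed cost: EUR 180145.07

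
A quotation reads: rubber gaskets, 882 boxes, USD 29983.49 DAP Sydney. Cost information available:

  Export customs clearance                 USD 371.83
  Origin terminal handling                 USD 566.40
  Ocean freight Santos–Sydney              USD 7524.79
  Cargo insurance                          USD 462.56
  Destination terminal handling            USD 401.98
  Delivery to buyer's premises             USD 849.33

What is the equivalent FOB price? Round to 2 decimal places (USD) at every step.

FOB price: USD 20744.83

Not relevant to the conversion: export clearance, origin terminal — on the seller under both DAP and FOB; already in the DAP price and stays in the FOB price.
From DAP to FOB, the seller no longer bears: freight, insurance, destination terminal, delivery.
FOB price = 29983.49 − 7524.79 − 462.56 − 401.98 − 849.33 = 20744.83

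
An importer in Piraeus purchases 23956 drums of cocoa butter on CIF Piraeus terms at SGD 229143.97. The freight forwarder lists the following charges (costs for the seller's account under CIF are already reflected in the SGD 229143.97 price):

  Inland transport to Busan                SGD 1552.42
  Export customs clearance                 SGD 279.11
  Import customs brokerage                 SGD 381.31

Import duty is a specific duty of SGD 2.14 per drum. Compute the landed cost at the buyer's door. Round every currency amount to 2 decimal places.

Total landed cost: SGD 280791.12

CIF: the seller pays costs through ocean freight and marine insurance to the destination port.
Already in the invoice (seller's account under CIF): inland to port, export clearance — exclude.
The CIF price already equals the CIF value: 229143.97
Import duty = 23956 × 2.14 = 51265.84
Buyer bears: brokerage 381.31 + duty 51265.84 = 51647.15
Landed cost = invoice 229143.97 + 51647.15 = 280791.12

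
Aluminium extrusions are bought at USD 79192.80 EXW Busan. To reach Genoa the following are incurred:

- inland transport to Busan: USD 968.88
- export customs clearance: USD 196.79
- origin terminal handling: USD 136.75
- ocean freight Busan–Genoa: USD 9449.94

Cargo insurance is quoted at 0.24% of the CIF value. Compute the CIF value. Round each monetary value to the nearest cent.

CIF value: USD 90161.55

Let C be the CIF value. C = EXW price + pre-shipment costs + freight + 0.24% × C
C − 0.24% × C = 79192.80 + 968.88 + 196.79 + 136.75 + 9449.94
0.9976 × C = 89945.16
C = 89945.16 / 0.9976 = 90161.55
Insurance premium = 0.24% × 90161.55 = 216.39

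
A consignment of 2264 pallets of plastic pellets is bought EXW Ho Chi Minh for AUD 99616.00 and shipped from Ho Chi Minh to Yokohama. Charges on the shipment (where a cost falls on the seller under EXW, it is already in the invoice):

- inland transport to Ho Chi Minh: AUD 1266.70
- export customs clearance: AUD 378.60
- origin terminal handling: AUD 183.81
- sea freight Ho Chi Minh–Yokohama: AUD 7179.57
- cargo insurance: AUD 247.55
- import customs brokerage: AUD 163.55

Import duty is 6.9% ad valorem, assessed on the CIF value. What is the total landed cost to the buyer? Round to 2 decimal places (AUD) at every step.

Total landed cost: AUD 116547.96

EXW: the seller makes goods available at their premises; the buyer bears all onward costs.
CIF value = EXW price + inland to port + export clearance + origin terminal + freight + insurance = 99616.00 + 1266.70 + 378.60 + 183.81 + 7179.57 + 247.55 = 108872.23
Import duty = 108872.23 × 6.9% = 7512.18
Buyer bears: inland to port 1266.70 + export clearance 378.60 + origin terminal 183.81 + freight 7179.57 + insurance 247.55 + brokerage 163.55 + duty 7512.18 = 16931.96
Landed cost = invoice 99616.00 + 16931.96 = 116547.96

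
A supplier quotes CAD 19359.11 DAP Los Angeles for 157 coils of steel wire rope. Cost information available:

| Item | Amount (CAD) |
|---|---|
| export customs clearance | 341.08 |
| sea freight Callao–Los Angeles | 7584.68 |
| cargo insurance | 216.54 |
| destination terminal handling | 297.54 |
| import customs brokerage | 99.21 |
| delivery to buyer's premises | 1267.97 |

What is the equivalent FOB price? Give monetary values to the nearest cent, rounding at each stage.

FOB price: CAD 9992.38

Not relevant to the conversion: export clearance — on the seller under both DAP and FOB; already in the DAP price and stays in the FOB price. brokerage — on the buyer under both terms; not part of either seller's price.
From DAP to FOB, the seller no longer bears: freight, insurance, destination terminal, delivery.
FOB price = 19359.11 − 7584.68 − 216.54 − 297.54 − 1267.97 = 9992.38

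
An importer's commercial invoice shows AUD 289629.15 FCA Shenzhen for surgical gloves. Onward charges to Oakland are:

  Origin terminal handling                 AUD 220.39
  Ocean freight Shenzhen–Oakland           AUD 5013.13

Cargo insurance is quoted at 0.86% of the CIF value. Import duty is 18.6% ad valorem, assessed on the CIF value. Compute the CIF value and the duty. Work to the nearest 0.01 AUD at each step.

Let C be the CIF value. C = FCA price + pre-shipment costs + freight + 0.86% × C
C − 0.86% × C = 289629.15 + 220.39 + 5013.13
0.9914 × C = 294862.67
C = 294862.67 / 0.9914 = 297420.49
Insurance premium = 0.86% × 297420.49 = 2557.82
Import duty = 297420.49 × 18.6% = 55320.21

CIF value: AUD 297420.49; import duty: AUD 55320.21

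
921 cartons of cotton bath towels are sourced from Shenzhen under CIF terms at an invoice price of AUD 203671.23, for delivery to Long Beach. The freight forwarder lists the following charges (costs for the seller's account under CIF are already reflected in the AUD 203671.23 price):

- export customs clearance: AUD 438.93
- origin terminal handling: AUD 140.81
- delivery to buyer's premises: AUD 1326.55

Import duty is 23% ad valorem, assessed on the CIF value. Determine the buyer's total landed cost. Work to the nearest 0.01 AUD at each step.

Total landed cost: AUD 251842.16

CIF: the seller pays costs through ocean freight and marine insurance to the destination port.
Already in the invoice (seller's account under CIF): export clearance, origin terminal — exclude.
The CIF price already equals the CIF value: 203671.23
Import duty = 203671.23 × 23% = 46844.38
Buyer bears: delivery 1326.55 + duty 46844.38 = 48170.93
Landed cost = invoice 203671.23 + 48170.93 = 251842.16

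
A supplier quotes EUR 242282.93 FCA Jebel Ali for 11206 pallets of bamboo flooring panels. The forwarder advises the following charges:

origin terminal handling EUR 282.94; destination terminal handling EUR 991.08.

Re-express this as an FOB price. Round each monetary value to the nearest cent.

Not relevant to the conversion: destination terminal — on the buyer under both terms; not part of either seller's price.
From FCA to FOB, the seller additionally bears: origin terminal.
FOB price = 242282.93 + 282.94 = 242565.87

FOB price: EUR 242565.87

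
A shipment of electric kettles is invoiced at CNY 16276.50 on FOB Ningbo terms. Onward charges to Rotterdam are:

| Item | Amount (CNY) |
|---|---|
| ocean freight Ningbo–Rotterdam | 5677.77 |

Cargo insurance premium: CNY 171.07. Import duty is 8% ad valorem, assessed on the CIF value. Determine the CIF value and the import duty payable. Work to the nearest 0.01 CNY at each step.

CIF = FOB price + freight + insurance
CIF = 16276.50 + 5677.77 + 171.07 = 22125.34
Import duty = 22125.34 × 8% = 1770.03

CIF value: CNY 22125.34; import duty: CNY 1770.03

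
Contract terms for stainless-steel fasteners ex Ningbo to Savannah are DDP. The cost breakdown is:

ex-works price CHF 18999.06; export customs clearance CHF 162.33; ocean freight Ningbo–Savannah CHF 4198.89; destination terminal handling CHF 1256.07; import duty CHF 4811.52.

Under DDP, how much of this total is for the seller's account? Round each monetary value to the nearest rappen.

Seller's account: CHF 29427.87

DDP: the seller bears all costs including import duty.
Seller's account: goods 18999.06 + export clearance 162.33 + freight 4198.89 + destination terminal 1256.07 + duty 4811.52 = 29427.87
Buyer's account: 0.00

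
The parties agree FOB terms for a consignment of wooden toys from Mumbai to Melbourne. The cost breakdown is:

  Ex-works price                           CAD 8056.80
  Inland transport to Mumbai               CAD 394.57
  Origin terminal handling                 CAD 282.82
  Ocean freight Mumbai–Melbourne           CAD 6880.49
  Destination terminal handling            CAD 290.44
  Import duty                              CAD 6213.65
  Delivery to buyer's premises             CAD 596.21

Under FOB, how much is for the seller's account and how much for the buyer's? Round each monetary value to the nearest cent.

FOB: the seller bears costs until goods are on board at the origin port; the buyer bears freight, insurance and all costs thereafter.
Seller's account: goods 8056.80 + inland to port 394.57 + origin terminal 282.82 = 8734.19
Buyer's account: freight 6880.49 + destination terminal 290.44 + duty 6213.65 + delivery 596.21 = 13980.79

Seller: CAD 8734.19; buyer: CAD 13980.79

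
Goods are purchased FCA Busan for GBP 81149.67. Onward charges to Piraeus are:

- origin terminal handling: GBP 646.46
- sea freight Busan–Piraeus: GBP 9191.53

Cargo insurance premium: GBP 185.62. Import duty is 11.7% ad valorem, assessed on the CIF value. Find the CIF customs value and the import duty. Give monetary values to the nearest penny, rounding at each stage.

CIF = FCA price + pre-shipment costs + freight + insurance
CIF = 81149.67 + 646.46 + 9191.53 + 185.62 = 91173.28
Import duty = 91173.28 × 11.7% = 10667.27

CIF value: GBP 91173.28; import duty: GBP 10667.27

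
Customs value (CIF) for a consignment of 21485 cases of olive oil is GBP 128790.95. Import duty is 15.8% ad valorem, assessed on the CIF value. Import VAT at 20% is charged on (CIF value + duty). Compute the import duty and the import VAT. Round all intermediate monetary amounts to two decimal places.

Import duty = 128790.95 × 15.8% = 20348.97
VAT base = CIF + duty = 128790.95 + 20348.97 = 149139.92
Import VAT = 149139.92 × 20% = 29827.98

Import duty: GBP 20348.97; import VAT: GBP 29827.98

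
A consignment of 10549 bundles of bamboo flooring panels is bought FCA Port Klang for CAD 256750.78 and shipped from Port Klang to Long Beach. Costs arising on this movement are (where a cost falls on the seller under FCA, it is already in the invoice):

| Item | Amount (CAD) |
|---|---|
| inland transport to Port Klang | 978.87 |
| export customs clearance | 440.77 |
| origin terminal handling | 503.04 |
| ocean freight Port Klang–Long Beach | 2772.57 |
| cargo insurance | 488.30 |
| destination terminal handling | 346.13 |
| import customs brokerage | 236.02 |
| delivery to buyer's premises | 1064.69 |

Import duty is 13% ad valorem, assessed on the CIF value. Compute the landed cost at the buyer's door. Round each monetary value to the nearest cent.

FCA: the seller delivers export-cleared goods to the carrier; the buyer bears costs from that point.
Already in the invoice (seller's account under FCA): inland to port, export clearance — exclude.
CIF value = FCA price + origin terminal + freight + insurance = 256750.78 + 503.04 + 2772.57 + 488.30 = 260514.69
Import duty = 260514.69 × 13% = 33866.91
Buyer bears: origin terminal 503.04 + freight 2772.57 + insurance 488.30 + destination terminal 346.13 + brokerage 236.02 + delivery 1064.69 + duty 33866.91 = 39277.66
Landed cost = invoice 256750.78 + 39277.66 = 296028.44

Total landed cost: CAD 296028.44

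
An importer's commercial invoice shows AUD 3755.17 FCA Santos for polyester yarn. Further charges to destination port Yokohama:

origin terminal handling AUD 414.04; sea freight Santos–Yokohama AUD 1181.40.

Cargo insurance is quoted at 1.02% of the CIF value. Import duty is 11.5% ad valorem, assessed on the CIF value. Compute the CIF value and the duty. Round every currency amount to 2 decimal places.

Let C be the CIF value. C = FCA price + pre-shipment costs + freight + 1.02% × C
C − 1.02% × C = 3755.17 + 414.04 + 1181.40
0.9898 × C = 5350.61
C = 5350.61 / 0.9898 = 5405.75
Insurance premium = 1.02% × 5405.75 = 55.14
Import duty = 5405.75 × 11.5% = 621.66

CIF value: AUD 5405.75; import duty: AUD 621.66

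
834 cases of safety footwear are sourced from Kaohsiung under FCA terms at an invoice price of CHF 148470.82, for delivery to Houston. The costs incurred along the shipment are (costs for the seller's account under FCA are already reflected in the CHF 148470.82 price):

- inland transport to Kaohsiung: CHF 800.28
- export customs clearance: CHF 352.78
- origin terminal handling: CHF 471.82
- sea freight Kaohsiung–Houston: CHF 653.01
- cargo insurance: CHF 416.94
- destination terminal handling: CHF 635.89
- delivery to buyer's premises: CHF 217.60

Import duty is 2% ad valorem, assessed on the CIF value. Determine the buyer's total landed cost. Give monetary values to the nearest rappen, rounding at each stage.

Total landed cost: CHF 153866.33

FCA: the seller delivers export-cleared goods to the carrier; the buyer bears costs from that point.
Already in the invoice (seller's account under FCA): inland to port, export clearance — exclude.
CIF value = FCA price + origin terminal + freight + insurance = 148470.82 + 471.82 + 653.01 + 416.94 = 150012.59
Import duty = 150012.59 × 2% = 3000.25
Buyer bears: origin terminal 471.82 + freight 653.01 + insurance 416.94 + destination terminal 635.89 + delivery 217.60 + duty 3000.25 = 5395.51
Landed cost = invoice 148470.82 + 5395.51 = 153866.33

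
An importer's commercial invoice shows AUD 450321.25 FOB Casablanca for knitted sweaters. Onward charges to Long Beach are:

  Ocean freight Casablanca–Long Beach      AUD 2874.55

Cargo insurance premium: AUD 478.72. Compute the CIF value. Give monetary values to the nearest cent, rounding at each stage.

CIF value: AUD 453674.52

CIF = FOB price + freight + insurance
CIF = 450321.25 + 2874.55 + 478.72 = 453674.52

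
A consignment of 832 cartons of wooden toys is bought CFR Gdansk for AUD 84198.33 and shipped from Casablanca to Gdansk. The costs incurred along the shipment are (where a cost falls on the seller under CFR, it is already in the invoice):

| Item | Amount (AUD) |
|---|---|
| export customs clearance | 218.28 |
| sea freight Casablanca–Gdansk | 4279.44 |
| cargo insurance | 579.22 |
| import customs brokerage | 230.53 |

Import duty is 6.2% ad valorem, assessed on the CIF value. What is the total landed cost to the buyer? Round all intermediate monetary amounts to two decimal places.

Total landed cost: AUD 90264.29

CFR: the seller pays costs through ocean freight to the destination port, but not insurance.
Already in the invoice (seller's account under CFR): export clearance, freight — exclude.
CIF value = CFR price + insurance = 84198.33 + 579.22 = 84777.55
Import duty = 84777.55 × 6.2% = 5256.21
Buyer bears: insurance 579.22 + brokerage 230.53 + duty 5256.21 = 6065.96
Landed cost = invoice 84198.33 + 6065.96 = 90264.29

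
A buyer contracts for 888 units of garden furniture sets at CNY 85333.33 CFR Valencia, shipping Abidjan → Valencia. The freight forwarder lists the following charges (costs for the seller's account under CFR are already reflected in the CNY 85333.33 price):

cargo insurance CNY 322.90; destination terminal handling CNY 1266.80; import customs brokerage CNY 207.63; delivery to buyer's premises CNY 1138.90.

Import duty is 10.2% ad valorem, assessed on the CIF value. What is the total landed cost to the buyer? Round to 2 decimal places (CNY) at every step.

Total landed cost: CNY 97006.50

CFR: the seller pays costs through ocean freight to the destination port, but not insurance.
CIF value = CFR price + insurance = 85333.33 + 322.90 = 85656.23
Import duty = 85656.23 × 10.2% = 8736.94
Buyer bears: insurance 322.90 + destination terminal 1266.80 + brokerage 207.63 + delivery 1138.90 + duty 8736.94 = 11673.17
Landed cost = invoice 85333.33 + 11673.17 = 97006.50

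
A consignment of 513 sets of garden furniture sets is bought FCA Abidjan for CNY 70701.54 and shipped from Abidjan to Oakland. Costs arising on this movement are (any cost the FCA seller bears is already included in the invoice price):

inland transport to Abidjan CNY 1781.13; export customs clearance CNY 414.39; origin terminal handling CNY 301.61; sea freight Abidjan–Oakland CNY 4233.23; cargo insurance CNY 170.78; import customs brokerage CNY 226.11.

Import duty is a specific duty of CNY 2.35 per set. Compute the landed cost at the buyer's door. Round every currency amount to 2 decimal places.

Total landed cost: CNY 76838.82

FCA: the seller delivers export-cleared goods to the carrier; the buyer bears costs from that point.
Already in the invoice (seller's account under FCA): inland to port, export clearance — exclude.
CIF value = FCA price + origin terminal + freight + insurance = 70701.54 + 301.61 + 4233.23 + 170.78 = 75407.16
Import duty = 513 × 2.35 = 1205.55
Buyer bears: origin terminal 301.61 + freight 4233.23 + insurance 170.78 + brokerage 226.11 + duty 1205.55 = 6137.28
Landed cost = invoice 70701.54 + 6137.28 = 76838.82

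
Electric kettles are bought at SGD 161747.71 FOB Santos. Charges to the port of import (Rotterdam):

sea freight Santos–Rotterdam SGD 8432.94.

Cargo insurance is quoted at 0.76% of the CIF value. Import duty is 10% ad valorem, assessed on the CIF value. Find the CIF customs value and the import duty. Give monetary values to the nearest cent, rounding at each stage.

CIF value: SGD 171483.93; import duty: SGD 17148.39

Let C be the CIF value. C = FOB price + freight + 0.76% × C
C − 0.76% × C = 161747.71 + 8432.94
0.9924 × C = 170180.65
C = 170180.65 / 0.9924 = 171483.93
Insurance premium = 0.76% × 171483.93 = 1303.28
Import duty = 171483.93 × 10% = 17148.39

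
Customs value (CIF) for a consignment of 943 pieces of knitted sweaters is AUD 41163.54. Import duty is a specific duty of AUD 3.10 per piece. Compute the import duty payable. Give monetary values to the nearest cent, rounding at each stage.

Import duty: AUD 2923.30

Import duty = 943 × 3.10 = 2923.30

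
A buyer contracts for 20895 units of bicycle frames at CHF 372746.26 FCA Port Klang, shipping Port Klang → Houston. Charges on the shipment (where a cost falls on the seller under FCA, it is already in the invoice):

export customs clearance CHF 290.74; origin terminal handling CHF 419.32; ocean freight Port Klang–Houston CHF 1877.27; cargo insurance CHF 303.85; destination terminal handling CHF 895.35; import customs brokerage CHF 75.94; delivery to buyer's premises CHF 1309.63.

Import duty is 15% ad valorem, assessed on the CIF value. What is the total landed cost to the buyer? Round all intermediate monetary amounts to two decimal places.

Total landed cost: CHF 433929.63

FCA: the seller delivers export-cleared goods to the carrier; the buyer bears costs from that point.
Already in the invoice (seller's account under FCA): export clearance — exclude.
CIF value = FCA price + origin terminal + freight + insurance = 372746.26 + 419.32 + 1877.27 + 303.85 = 375346.70
Import duty = 375346.70 × 15% = 56302.01
Buyer bears: origin terminal 419.32 + freight 1877.27 + insurance 303.85 + destination terminal 895.35 + brokerage 75.94 + delivery 1309.63 + duty 56302.01 = 61183.37
Landed cost = invoice 372746.26 + 61183.37 = 433929.63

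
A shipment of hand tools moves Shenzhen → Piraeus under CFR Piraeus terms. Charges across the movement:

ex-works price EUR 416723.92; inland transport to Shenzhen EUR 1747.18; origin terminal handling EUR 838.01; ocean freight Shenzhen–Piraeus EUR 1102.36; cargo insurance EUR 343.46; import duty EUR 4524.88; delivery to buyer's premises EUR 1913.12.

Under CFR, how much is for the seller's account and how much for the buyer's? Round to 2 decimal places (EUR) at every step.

CFR: the seller pays costs through ocean freight to the destination port, but not insurance.
Seller's account: goods 416723.92 + inland to port 1747.18 + origin terminal 838.01 + freight 1102.36 = 420411.47
Buyer's account: insurance 343.46 + duty 4524.88 + delivery 1913.12 = 6781.46

Seller: EUR 420411.47; buyer: EUR 6781.46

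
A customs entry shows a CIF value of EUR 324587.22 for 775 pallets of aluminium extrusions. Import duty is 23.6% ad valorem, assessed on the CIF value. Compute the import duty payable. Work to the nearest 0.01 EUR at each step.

Import duty: EUR 76602.58

Import duty = 324587.22 × 23.6% = 76602.58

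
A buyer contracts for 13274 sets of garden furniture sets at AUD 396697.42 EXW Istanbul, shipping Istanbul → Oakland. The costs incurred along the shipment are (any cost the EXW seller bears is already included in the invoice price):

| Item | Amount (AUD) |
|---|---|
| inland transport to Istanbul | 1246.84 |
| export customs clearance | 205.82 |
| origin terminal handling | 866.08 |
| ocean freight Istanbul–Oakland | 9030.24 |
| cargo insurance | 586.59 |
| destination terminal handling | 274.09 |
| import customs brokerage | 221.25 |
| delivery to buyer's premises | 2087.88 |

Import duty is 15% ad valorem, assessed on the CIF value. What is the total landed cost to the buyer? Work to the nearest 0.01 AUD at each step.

EXW: the seller makes goods available at their premises; the buyer bears all onward costs.
CIF value = EXW price + inland to port + export clearance + origin terminal + freight + insurance = 396697.42 + 1246.84 + 205.82 + 866.08 + 9030.24 + 586.59 = 408632.99
Import duty = 408632.99 × 15% = 61294.95
Buyer bears: inland to port 1246.84 + export clearance 205.82 + origin terminal 866.08 + freight 9030.24 + insurance 586.59 + destination terminal 274.09 + brokerage 221.25 + delivery 2087.88 + duty 61294.95 = 75813.74
Landed cost = invoice 396697.42 + 75813.74 = 472511.16

Total landed cost: AUD 472511.16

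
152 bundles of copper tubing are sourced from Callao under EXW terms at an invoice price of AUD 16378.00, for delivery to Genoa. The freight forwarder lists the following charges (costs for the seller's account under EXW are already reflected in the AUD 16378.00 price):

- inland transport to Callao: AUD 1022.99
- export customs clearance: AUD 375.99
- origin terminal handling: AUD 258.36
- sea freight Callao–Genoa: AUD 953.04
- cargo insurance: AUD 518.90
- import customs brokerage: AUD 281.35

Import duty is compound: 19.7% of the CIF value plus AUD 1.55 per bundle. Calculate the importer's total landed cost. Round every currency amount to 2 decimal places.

EXW: the seller makes goods available at their premises; the buyer bears all onward costs.
CIF value = EXW price + inland to port + export clearance + origin terminal + freight + insurance = 16378.00 + 1022.99 + 375.99 + 258.36 + 953.04 + 518.90 = 19507.28
Ad valorem component: 19507.28 × 19.7% = 3842.93
Specific component: 152 × 1.55 = 235.60
Import duty = 3842.93 + 235.60 = 4078.53
Buyer bears: inland to port 1022.99 + export clearance 375.99 + origin terminal 258.36 + freight 953.04 + insurance 518.90 + brokerage 281.35 + duty 4078.53 = 7489.16
Landed cost = invoice 16378.00 + 7489.16 = 23867.16

Total landed cost: AUD 23867.16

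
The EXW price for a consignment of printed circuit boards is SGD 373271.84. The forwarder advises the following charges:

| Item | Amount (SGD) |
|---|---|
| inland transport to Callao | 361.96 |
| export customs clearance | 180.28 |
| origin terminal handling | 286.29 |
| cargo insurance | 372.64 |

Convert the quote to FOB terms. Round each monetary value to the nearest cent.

Not relevant to the conversion: insurance — on the buyer under both terms; not part of either seller's price.
From EXW to FOB, the seller additionally bears: inland to port, export clearance, origin terminal.
FOB price = 373271.84 + 361.96 + 180.28 + 286.29 = 374100.37

FOB price: SGD 374100.37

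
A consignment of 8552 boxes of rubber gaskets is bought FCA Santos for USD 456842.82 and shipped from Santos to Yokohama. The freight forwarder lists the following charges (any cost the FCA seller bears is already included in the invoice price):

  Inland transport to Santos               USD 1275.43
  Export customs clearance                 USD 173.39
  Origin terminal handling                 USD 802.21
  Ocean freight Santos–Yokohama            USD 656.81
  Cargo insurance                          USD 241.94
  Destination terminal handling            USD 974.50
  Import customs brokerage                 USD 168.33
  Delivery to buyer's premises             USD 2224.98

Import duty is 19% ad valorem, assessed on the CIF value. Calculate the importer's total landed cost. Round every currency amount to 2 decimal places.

Total landed cost: USD 549034.91

FCA: the seller delivers export-cleared goods to the carrier; the buyer bears costs from that point.
Already in the invoice (seller's account under FCA): inland to port, export clearance — exclude.
CIF value = FCA price + origin terminal + freight + insurance = 456842.82 + 802.21 + 656.81 + 241.94 = 458543.78
Import duty = 458543.78 × 19% = 87123.32
Buyer bears: origin terminal 802.21 + freight 656.81 + insurance 241.94 + destination terminal 974.50 + brokerage 168.33 + delivery 2224.98 + duty 87123.32 = 92192.09
Landed cost = invoice 456842.82 + 92192.09 = 549034.91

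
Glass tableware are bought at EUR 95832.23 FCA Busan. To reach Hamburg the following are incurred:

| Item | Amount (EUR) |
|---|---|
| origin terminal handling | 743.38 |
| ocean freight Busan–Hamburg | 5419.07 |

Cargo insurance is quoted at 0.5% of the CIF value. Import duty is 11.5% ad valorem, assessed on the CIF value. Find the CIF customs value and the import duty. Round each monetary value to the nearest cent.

CIF value: EUR 102507.22; import duty: EUR 11788.33

Let C be the CIF value. C = FCA price + pre-shipment costs + freight + 0.5% × C
C − 0.5% × C = 95832.23 + 743.38 + 5419.07
0.995 × C = 101994.68
C = 101994.68 / 0.995 = 102507.22
Insurance premium = 0.5% × 102507.22 = 512.54
Import duty = 102507.22 × 11.5% = 11788.33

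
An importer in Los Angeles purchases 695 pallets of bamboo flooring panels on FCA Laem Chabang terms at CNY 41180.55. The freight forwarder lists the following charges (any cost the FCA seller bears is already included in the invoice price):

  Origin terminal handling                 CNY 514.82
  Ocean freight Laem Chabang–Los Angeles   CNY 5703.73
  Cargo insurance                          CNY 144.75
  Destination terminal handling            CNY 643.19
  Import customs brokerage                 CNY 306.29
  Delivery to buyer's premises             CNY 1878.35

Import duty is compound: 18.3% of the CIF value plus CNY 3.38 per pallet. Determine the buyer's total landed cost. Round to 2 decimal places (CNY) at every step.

Total landed cost: CNY 61421.30

FCA: the seller delivers export-cleared goods to the carrier; the buyer bears costs from that point.
CIF value = FCA price + origin terminal + freight + insurance = 41180.55 + 514.82 + 5703.73 + 144.75 = 47543.85
Ad valorem component: 47543.85 × 18.3% = 8700.52
Specific component: 695 × 3.38 = 2349.10
Import duty = 8700.52 + 2349.10 = 11049.62
Buyer bears: origin terminal 514.82 + freight 5703.73 + insurance 144.75 + destination terminal 643.19 + brokerage 306.29 + delivery 1878.35 + duty 11049.62 = 20240.75
Landed cost = invoice 41180.55 + 20240.75 = 61421.30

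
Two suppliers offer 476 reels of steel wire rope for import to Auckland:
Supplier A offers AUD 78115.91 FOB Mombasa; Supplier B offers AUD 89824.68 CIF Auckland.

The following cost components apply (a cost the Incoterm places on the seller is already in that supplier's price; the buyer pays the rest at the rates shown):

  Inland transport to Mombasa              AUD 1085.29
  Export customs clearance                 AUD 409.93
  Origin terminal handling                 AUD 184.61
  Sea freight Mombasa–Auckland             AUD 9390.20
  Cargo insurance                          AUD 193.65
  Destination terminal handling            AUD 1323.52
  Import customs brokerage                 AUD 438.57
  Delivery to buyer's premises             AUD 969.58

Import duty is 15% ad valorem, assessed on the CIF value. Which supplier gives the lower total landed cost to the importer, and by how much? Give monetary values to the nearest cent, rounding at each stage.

Supplier A is cheaper by AUD 2443.66

Supplier A (FOB):
CIF value = FOB price + freight + insurance = 78115.91 + 9390.20 + 193.65 = 87699.76
Import duty = 87699.76 × 15% = 13154.96
Buyer bears (A): 9390.20 + 193.65 + 1323.52 + 438.57 + 969.58 = 12315.52
Landed cost (A) = invoice 78115.91 + 12315.52 + duty 13154.96 = 103586.39
Supplier B (CIF):
The CIF price already equals the CIF value: 89824.68
Import duty = 89824.68 × 15% = 13473.70
Buyer bears (B): 1323.52 + 438.57 + 969.58 = 2731.67
Landed cost (B) = invoice 89824.68 + 2731.67 + duty 13473.70 = 106030.05
Difference = |103586.39 − 106030.05| = 2443.66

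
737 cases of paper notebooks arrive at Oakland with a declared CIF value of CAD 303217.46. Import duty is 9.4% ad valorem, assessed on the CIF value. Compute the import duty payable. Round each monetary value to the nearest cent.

Import duty = 303217.46 × 9.4% = 28502.44

Import duty: CAD 28502.44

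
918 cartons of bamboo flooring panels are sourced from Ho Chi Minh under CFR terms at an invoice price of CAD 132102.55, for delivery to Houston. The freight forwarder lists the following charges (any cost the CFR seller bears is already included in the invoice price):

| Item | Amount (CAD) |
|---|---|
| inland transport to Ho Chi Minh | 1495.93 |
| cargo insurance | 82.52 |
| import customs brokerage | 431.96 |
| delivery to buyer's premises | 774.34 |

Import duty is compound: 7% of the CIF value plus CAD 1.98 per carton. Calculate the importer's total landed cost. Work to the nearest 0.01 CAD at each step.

CFR: the seller pays costs through ocean freight to the destination port, but not insurance.
Already in the invoice (seller's account under CFR): inland to port — exclude.
CIF value = CFR price + insurance = 132102.55 + 82.52 = 132185.07
Ad valorem component: 132185.07 × 7% = 9252.95
Specific component: 918 × 1.98 = 1817.64
Import duty = 9252.95 + 1817.64 = 11070.59
Buyer bears: insurance 82.52 + brokerage 431.96 + delivery 774.34 + duty 11070.59 = 12359.41
Landed cost = invoice 132102.55 + 12359.41 = 144461.96

Total landed cost: CAD 144461.96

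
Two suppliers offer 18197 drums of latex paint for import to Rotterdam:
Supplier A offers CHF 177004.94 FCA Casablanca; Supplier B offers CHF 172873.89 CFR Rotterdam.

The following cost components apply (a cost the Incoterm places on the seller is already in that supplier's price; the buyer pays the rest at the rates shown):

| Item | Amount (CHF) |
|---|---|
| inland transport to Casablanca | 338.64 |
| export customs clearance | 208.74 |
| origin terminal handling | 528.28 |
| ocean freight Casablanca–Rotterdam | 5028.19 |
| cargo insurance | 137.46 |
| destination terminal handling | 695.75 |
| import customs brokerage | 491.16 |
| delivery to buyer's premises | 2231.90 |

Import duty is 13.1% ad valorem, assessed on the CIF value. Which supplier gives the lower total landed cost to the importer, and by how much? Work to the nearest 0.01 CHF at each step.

Supplier B is cheaper by CHF 10956.58

Supplier A (FCA):
CIF value = FCA price + origin terminal + freight + insurance = 177004.94 + 528.28 + 5028.19 + 137.46 = 182698.87
Import duty = 182698.87 × 13.1% = 23933.55
Buyer bears (A): 528.28 + 5028.19 + 137.46 + 695.75 + 491.16 + 2231.90 = 9112.74
Landed cost (A) = invoice 177004.94 + 9112.74 + duty 23933.55 = 210051.23
Supplier B (CFR):
CIF value = CFR price + insurance = 172873.89 + 137.46 = 173011.35
Import duty = 173011.35 × 13.1% = 22664.49
Buyer bears (B): 137.46 + 695.75 + 491.16 + 2231.90 = 3556.27
Landed cost (B) = invoice 172873.89 + 3556.27 + duty 22664.49 = 199094.65
Difference = |210051.23 − 199094.65| = 10956.58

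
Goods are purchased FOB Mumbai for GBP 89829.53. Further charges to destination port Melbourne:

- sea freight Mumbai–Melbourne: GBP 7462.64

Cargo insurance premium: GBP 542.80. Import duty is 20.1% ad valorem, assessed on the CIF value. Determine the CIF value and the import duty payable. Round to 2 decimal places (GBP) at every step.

CIF value: GBP 97834.97; import duty: GBP 19664.83

CIF = FOB price + freight + insurance
CIF = 89829.53 + 7462.64 + 542.80 = 97834.97
Import duty = 97834.97 × 20.1% = 19664.83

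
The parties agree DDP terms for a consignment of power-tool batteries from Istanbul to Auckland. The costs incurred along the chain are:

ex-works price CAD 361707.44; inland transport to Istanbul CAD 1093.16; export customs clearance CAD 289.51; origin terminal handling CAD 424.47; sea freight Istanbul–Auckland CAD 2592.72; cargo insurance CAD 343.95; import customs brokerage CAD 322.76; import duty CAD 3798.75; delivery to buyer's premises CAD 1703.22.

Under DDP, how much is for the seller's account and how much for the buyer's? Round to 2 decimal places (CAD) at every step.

Seller: CAD 372275.98; buyer: CAD 0.00

DDP: the seller bears all costs including import duty.
Seller's account: goods 361707.44 + inland to port 1093.16 + export clearance 289.51 + origin terminal 424.47 + freight 2592.72 + insurance 343.95 + brokerage 322.76 + duty 3798.75 + delivery 1703.22 = 372275.98
Buyer's account: 0.00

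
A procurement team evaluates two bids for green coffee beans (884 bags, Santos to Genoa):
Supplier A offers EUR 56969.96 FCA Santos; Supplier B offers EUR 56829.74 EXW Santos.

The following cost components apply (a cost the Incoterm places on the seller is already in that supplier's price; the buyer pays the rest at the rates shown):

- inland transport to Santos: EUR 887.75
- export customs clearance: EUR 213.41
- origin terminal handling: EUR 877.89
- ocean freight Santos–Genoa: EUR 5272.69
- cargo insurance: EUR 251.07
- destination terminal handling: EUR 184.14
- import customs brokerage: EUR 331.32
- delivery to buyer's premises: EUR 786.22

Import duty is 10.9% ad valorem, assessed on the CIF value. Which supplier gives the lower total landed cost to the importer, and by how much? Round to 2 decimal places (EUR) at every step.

Supplier A is cheaper by EUR 1065.68

Supplier A (FCA):
CIF value = FCA price + origin terminal + freight + insurance = 56969.96 + 877.89 + 5272.69 + 251.07 = 63371.61
Import duty = 63371.61 × 10.9% = 6907.51
Buyer bears (A): 877.89 + 5272.69 + 251.07 + 184.14 + 331.32 + 786.22 = 7703.33
Landed cost (A) = invoice 56969.96 + 7703.33 + duty 6907.51 = 71580.80
Supplier B (EXW):
CIF value = EXW price + inland to port + export clearance + origin terminal + freight + insurance = 56829.74 + 887.75 + 213.41 + 877.89 + 5272.69 + 251.07 = 64332.55
Import duty = 64332.55 × 10.9% = 7012.25
Buyer bears (B): 887.75 + 213.41 + 877.89 + 5272.69 + 251.07 + 184.14 + 331.32 + 786.22 = 8804.49
Landed cost (B) = invoice 56829.74 + 8804.49 + duty 7012.25 = 72646.48
Difference = |71580.80 − 72646.48| = 1065.68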